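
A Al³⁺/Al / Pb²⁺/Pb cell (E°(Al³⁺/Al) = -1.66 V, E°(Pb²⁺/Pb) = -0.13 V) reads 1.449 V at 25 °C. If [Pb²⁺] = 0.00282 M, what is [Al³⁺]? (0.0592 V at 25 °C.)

1.9 M

From the Nernst equation, log Q = n(E° − E)/0.0592 = 6(1.53 − 1.449)/0.0592 = 8.209, so Q = 1.62 × 10^8.
With Q = [Al³⁺]^2/[Pb²⁺]^3 and the known concentrations, [Al³⁺]^2 in the numerator gives [Al³⁺] = 1.9 M.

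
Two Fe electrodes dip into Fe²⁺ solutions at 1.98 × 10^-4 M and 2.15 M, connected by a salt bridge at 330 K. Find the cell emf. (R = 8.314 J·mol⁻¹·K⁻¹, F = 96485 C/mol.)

Both half-cells are Fe²⁺/Fe, so E°_cell = 0. The concentrated side is the cathode; the cell reaction moves Fe²⁺ from high to low concentration with n = 2.
Q = [Fe²⁺]_dilute/[Fe²⁺]_conc = 1.98 × 10^-4/2.15 = 9.21 × 10^-5.
E = 0 − (RT/nF) ln Q = −((8.314×330)/(2×96485))(-9.293) = 0.1321 V.

0.13 V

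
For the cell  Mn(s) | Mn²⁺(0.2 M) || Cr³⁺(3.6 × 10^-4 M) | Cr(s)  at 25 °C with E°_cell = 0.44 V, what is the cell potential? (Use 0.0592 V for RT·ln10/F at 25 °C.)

Balancing electrons gives n = 6; the reaction quotient is Q = [Mn²⁺]^3/[Cr³⁺]^2 = 6.17 × 10^4.
At 25 °C, E = E° − (0.0592/n) log Q = 0.44 − (0.0592/6)(4.790) = 0.440 − 0.047 = 0.393 V.

0.393 V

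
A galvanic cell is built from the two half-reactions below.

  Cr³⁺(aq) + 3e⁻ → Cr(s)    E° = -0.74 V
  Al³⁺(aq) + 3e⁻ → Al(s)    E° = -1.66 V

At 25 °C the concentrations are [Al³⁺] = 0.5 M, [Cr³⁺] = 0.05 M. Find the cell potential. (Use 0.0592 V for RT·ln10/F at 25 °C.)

0.900 V

The Cr³⁺/Cr couple has the higher reduction potential and acts as the cathode, so E°_cell = -0.74 − (-1.66) = 0.92 V.
Balancing electrons gives n = 3; the reaction quotient is Q = [Al³⁺]/[Cr³⁺] = 10.0.
At 25 °C, E = E° − (0.0592/n) log Q = 0.92 − (0.0592/3)(1.000) = 0.920 − 0.020 = 0.900 V.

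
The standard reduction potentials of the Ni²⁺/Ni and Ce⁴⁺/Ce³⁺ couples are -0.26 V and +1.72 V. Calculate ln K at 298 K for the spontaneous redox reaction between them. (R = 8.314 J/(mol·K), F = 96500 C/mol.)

E°_cell = +1.72 − (-0.26) = 1.98 V, with n = 2 electrons transferred.
At equilibrium E = 0, so the Nernst equation gives ln K = nFE°/RT = (2)(96500)(1.98)/((8.314)(298)) = 154.24.

ln K = 154.2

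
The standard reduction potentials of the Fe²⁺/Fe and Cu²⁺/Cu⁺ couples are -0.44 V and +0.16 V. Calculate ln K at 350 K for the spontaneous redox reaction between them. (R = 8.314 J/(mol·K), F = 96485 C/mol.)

ln K = 39.8

E°_cell = +0.16 − (-0.44) = 0.60 V, with n = 2 electrons transferred.
At equilibrium E = 0, so the Nernst equation gives ln K = nFE°/RT = (2)(96485)(0.60)/((8.314)(350)) = 39.79.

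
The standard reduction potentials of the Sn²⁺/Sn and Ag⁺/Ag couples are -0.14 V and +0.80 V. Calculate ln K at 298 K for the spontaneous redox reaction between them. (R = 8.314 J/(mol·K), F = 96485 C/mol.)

ln K = 73.2

E°_cell = +0.80 − (-0.14) = 0.94 V, with n = 2 electrons transferred.
At equilibrium E = 0, so the Nernst equation gives ln K = nFE°/RT = (2)(96485)(0.94)/((8.314)(298)) = 73.21.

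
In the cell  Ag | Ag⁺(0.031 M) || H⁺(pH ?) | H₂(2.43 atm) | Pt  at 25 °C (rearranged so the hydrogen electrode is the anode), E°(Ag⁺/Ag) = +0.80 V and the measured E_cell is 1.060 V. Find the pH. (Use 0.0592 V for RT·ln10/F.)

E°_cell = 0.80 V and n = 2.
log Q = n(E° − E)/0.0592 = 2×(0.80 − 1.060)/0.0592 = -8.784.
With Q = [H⁺]^2 / ([Ag⁺]^2·P(H₂)), solving for [H⁺] gives log[H⁺] = -5.708, so pH = 5.71.

pH = 5.71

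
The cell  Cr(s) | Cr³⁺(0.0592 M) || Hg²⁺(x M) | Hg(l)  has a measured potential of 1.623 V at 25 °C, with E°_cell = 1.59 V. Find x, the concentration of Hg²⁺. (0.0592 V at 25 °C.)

From the Nernst equation, log Q = n(E° − E)/0.0592 = 6(1.59 − 1.623)/0.0592 = -3.345, so Q = 4.52 × 10^-4.
With Q = [Cr³⁺]^2/[Hg²⁺]^3 and the known concentrations, [Hg²⁺]^3 in the denominator gives [Hg²⁺] = 2.0 M.

2.0 M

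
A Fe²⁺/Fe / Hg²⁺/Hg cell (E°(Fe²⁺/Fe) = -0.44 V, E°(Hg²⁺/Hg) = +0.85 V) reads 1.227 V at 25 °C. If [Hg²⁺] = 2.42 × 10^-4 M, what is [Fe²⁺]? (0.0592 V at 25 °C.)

From the Nernst equation, log Q = n(E° − E)/0.0592 = 2(1.29 − 1.227)/0.0592 = 2.128, so Q = 134.
With Q = [Fe²⁺]/[Hg²⁺] and the known concentrations, [Fe²⁺] in the numerator gives [Fe²⁺] = 0.033 M.

0.033 M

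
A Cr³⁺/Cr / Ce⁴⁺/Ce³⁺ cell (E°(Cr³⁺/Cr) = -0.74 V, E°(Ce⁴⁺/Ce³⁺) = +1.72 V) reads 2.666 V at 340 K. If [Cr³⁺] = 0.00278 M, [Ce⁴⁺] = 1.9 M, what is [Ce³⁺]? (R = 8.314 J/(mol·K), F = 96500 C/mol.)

From the Nernst equation, ln Q = nF(E° − E)/RT = 3×96500×(2.46 − 2.666)/(8.314×340) = -21.097, so Q = 6.88 × 10^-10.
With Q = [Cr³⁺]·[Ce³⁺]^3/[Ce⁴⁺]^3 and the known concentrations, [Ce³⁺]^3 in the numerator gives [Ce³⁺] = 0.012 M.

0.012 M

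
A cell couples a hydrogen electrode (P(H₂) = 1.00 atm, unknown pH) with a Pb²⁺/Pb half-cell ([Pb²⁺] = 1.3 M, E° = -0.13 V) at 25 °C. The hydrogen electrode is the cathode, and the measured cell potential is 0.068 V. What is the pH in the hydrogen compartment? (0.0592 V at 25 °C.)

E°_cell = 0.13 V and n = 2.
log Q = n(E° − E)/0.0592 = 2×(0.13 − 0.068)/0.0592 = 2.095.
With Q = [Pb²⁺]·P(H₂) / [H⁺]^2, solving for [H⁺] gives log[H⁺] = -0.990, so pH = 0.99.

pH = 0.99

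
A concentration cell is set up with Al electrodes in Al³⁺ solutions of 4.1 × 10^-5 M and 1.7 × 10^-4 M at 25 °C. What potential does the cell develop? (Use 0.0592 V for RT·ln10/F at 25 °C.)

0.012 V

Both half-cells are Al³⁺/Al, so E°_cell = 0. The concentrated side is the cathode; the cell reaction moves Al³⁺ from high to low concentration with n = 3.
Q = [Al³⁺]_dilute/[Al³⁺]_conc = 4.1 × 10^-5/1.7 × 10^-4 = 0.241.
E = 0 − (0.0592/3) log Q = −(0.0592/3)(-0.618) = 0.0122 V.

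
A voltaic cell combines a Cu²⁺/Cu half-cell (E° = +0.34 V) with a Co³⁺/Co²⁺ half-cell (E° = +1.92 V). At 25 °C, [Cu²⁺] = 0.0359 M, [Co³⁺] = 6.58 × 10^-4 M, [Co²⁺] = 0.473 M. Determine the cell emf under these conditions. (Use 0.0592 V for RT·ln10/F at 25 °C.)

The Co³⁺/Co²⁺ couple has the higher reduction potential and acts as the cathode, so E°_cell = +1.92 − (+0.34) = 1.58 V.
Balancing electrons gives n = 2; the reaction quotient is Q = [Cu²⁺]·[Co²⁺]^2/[Co³⁺]^2 = 1.86 × 10^4.
At 25 °C, E = E° − (0.0592/n) log Q = 1.58 − (0.0592/2)(4.268) = 1.580 − 0.126 = 1.454 V.

1.45 V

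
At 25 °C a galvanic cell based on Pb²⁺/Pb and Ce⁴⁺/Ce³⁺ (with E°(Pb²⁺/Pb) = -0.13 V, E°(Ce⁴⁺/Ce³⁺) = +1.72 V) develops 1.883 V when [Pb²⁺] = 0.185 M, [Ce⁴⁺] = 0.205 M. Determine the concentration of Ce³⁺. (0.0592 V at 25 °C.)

0.13 M

From the Nernst equation, log Q = n(E° − E)/0.0592 = 2(1.85 − 1.883)/0.0592 = -1.115, so Q = 0.0768.
With Q = [Pb²⁺]·[Ce³⁺]^2/[Ce⁴⁺]^2 and the known concentrations, [Ce³⁺]^2 in the numerator gives [Ce³⁺] = 0.13 M.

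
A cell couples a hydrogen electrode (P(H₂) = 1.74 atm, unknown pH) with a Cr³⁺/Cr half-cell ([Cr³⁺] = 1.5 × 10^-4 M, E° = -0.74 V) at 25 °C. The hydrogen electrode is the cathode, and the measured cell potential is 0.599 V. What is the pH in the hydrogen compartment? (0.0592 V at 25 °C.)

E°_cell = 0.74 V and n = 6.
log Q = n(E° − E)/0.0592 = 6×(0.74 − 0.599)/0.0592 = 14.291.
With Q = [Cr³⁺]^2·P(H₂)^3 / [H⁺]^6, solving for [H⁺] gives log[H⁺] = -3.536, so pH = 3.54.

pH = 3.54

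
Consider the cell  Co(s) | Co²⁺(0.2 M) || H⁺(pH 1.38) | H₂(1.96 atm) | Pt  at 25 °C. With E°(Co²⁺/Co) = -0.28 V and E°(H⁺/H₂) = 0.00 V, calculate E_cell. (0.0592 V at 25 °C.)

The hydrogen couple is the cathode, so E°_cell = 0.28 V; n = 2.
[H⁺] = 10^(−1.38) = 0.042 M, and Q = [Co²⁺]·P(H₂) / [H⁺]^2 = 226.
E = E° − (0.0592/2) log Q = 0.28 − (0.0592/2)(2.353) = 0.210 V.

0.21 V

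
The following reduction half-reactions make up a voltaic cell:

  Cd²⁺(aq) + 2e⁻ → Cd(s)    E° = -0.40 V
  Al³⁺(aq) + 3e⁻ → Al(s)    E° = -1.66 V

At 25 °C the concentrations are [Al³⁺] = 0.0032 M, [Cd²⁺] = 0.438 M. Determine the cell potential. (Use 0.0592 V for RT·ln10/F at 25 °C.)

1.30 V

The Cd²⁺/Cd couple has the higher reduction potential and acts as the cathode, so E°_cell = -0.40 − (-1.66) = 1.26 V.
Balancing electrons gives n = 6; the reaction quotient is Q = [Al³⁺]^2/[Cd²⁺]^3 = 1.22 × 10^-4.
At 25 °C, E = E° − (0.0592/n) log Q = 1.26 − (0.0592/6)(-3.914) = 1.260 + 0.039 = 1.299 V.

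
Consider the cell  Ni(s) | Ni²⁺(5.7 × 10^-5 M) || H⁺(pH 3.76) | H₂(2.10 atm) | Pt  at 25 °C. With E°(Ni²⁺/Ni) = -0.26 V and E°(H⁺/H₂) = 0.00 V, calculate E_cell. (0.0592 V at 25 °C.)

The hydrogen couple is the cathode, so E°_cell = 0.26 V; n = 2.
[H⁺] = 10^(−3.76) = 1.7 × 10^-4 M, and Q = [Ni²⁺]·P(H₂) / [H⁺]^2 = 3960.
E = E° − (0.0592/2) log Q = 0.26 − (0.0592/2)(3.598) = 0.153 V.

0.15 V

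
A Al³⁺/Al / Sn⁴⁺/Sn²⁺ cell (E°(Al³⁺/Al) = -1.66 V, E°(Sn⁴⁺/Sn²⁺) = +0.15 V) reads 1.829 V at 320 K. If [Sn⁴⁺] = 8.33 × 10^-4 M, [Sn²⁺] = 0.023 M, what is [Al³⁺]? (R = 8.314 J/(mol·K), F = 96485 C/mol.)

8.7 × 10^-4 M

From the Nernst equation, ln Q = nF(E° − E)/RT = 6×96485×(1.81 − 1.829)/(8.314×320) = -4.134, so Q = 0.0160.
With Q = [Al³⁺]^2·[Sn²⁺]^3/[Sn⁴⁺]^3 and the known concentrations, [Al³⁺]^2 in the numerator gives [Al³⁺] = 8.7 × 10^-4 M.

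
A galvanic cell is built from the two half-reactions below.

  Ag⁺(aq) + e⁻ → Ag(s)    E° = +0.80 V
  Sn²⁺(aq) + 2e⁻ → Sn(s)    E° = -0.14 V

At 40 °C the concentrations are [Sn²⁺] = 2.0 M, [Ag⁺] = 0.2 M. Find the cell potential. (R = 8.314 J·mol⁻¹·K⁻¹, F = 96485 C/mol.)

0.887 V

The Ag⁺/Ag couple has the higher reduction potential and acts as the cathode, so E°_cell = +0.80 − (-0.14) = 0.94 V.
Balancing electrons gives n = 2; the reaction quotient is Q = [Sn²⁺]/[Ag⁺]^2 = 50.0.
E = E° − (RT/nF) ln Q = 0.94 − (8.314×313)/(2×96485) × (3.912) = 0.940 − 0.053 = 0.887 V.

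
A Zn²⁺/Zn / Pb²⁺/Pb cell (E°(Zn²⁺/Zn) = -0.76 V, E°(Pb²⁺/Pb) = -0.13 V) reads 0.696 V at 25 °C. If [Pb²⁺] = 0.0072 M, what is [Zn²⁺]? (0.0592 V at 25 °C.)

From the Nernst equation, log Q = n(E° − E)/0.0592 = 2(0.63 − 0.696)/0.0592 = -2.230, so Q = 0.00589.
With Q = [Zn²⁺]/[Pb²⁺] and the known concentrations, [Zn²⁺] in the numerator gives [Zn²⁺] = 4.2 × 10^-5 M.

4.2 × 10^-5 M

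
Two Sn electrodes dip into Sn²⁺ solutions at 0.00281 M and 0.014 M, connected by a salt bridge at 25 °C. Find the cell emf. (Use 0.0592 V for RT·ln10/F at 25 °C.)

0.021 V

Both half-cells are Sn²⁺/Sn, so E°_cell = 0. The concentrated side is the cathode; the cell reaction moves Sn²⁺ from high to low concentration with n = 2.
Q = [Sn²⁺]_dilute/[Sn²⁺]_conc = 0.00281/0.014 = 0.201.
E = 0 − (0.0592/2) log Q = −(0.0592/2)(-0.697) = 0.0206 V.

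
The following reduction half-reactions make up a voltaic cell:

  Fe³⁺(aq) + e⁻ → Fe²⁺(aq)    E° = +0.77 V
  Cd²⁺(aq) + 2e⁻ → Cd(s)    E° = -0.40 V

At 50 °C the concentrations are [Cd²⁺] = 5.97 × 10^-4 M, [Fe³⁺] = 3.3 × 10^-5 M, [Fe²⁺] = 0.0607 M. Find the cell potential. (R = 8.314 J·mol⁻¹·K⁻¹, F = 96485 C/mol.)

The Fe³⁺/Fe²⁺ couple has the higher reduction potential and acts as the cathode, so E°_cell = +0.77 − (-0.40) = 1.17 V.
Balancing electrons gives n = 2; the reaction quotient is Q = [Cd²⁺]·[Fe²⁺]^2/[Fe³⁺]^2 = 2020.
E = E° − (RT/nF) ln Q = 1.17 − (8.314×323)/(2×96485) × (7.611) = 1.170 − 0.106 = 1.064 V.

1.06 V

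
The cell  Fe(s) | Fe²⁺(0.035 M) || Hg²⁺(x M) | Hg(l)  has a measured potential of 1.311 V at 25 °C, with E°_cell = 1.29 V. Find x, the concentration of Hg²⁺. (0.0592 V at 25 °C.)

From the Nernst equation, log Q = n(E° − E)/0.0592 = 2(1.29 − 1.311)/0.0592 = -0.709, so Q = 0.195.
With Q = [Fe²⁺]/[Hg²⁺] and the known concentrations, [Hg²⁺] in the denominator gives [Hg²⁺] = 0.18 M.

0.18 M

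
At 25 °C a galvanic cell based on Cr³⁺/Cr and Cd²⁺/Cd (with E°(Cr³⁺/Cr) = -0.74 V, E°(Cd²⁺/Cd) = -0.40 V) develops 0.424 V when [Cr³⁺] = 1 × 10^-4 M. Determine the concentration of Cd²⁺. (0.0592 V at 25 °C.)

From the Nernst equation, log Q = n(E° − E)/0.0592 = 6(0.34 − 0.424)/0.0592 = -8.514, so Q = 3.07 × 10^-9.
With Q = [Cr³⁺]^2/[Cd²⁺]^3 and the known concentrations, [Cd²⁺]^3 in the denominator gives [Cd²⁺] = 1.5 M.

1.5 M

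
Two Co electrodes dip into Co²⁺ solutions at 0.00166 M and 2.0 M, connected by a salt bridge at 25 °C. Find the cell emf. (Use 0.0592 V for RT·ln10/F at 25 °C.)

0.091 V

Both half-cells are Co²⁺/Co, so E°_cell = 0. The concentrated side is the cathode; the cell reaction moves Co²⁺ from high to low concentration with n = 2.
Q = [Co²⁺]_dilute/[Co²⁺]_conc = 0.00166/2.0 = 8.3 × 10^-4.
E = 0 − (0.0592/2) log Q = −(0.0592/2)(-3.081) = 0.0912 V.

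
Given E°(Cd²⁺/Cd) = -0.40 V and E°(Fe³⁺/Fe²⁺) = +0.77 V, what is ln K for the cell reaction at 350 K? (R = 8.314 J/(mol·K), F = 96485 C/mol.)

E°_cell = +0.77 − (-0.40) = 1.17 V, with n = 2 electrons transferred.
At equilibrium E = 0, so the Nernst equation gives ln K = nFE°/RT = (2)(96485)(1.17)/((8.314)(350)) = 77.59.

ln K = 77.6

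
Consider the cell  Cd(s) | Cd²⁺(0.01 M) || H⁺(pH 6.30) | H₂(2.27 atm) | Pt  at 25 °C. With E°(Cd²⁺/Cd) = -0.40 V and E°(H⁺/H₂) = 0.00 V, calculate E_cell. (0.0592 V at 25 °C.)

0.076 V

The hydrogen couple is the cathode, so E°_cell = 0.40 V; n = 2.
[H⁺] = 10^(−6.30) = 5 × 10^-7 M, and Q = [Cd²⁺]·P(H₂) / [H⁺]^2 = 9.04 × 10^10.
E = E° − (0.0592/2) log Q = 0.40 − (0.0592/2)(10.956) = 0.076 V.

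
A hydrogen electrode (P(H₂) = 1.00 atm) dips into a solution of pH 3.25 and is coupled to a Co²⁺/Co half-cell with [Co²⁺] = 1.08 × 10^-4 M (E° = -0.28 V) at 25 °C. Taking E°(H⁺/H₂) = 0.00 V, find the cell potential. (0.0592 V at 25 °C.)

0.21 V

The hydrogen couple is the cathode, so E°_cell = 0.28 V; n = 2.
[H⁺] = 10^(−3.25) = 5.6 × 10^-4 M, and Q = [Co²⁺]·P(H₂) / [H⁺]^2 = 342.
E = E° − (0.0592/2) log Q = 0.28 − (0.0592/2)(2.533) = 0.205 V.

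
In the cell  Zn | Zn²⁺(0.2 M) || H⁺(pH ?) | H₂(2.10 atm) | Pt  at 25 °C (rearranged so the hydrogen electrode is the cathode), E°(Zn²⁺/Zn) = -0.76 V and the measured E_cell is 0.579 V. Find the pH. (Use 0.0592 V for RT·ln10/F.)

E°_cell = 0.76 V and n = 2.
log Q = n(E° − E)/0.0592 = 2×(0.76 − 0.579)/0.0592 = 6.115.
With Q = [Zn²⁺]·P(H₂) / [H⁺]^2, solving for [H⁺] gives log[H⁺] = -3.246, so pH = 3.25.

pH = 3.25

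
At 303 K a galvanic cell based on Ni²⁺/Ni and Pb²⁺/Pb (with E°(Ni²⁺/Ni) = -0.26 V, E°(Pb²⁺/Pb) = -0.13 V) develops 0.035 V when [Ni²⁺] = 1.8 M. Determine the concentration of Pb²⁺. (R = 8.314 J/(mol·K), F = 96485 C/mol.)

0.0012 M

From the Nernst equation, ln Q = nF(E° − E)/RT = 2×96485×(0.13 − 0.035)/(8.314×303) = 7.277, so Q = 1450.
With Q = [Ni²⁺]/[Pb²⁺] and the known concentrations, [Pb²⁺] in the denominator gives [Pb²⁺] = 0.0012 M.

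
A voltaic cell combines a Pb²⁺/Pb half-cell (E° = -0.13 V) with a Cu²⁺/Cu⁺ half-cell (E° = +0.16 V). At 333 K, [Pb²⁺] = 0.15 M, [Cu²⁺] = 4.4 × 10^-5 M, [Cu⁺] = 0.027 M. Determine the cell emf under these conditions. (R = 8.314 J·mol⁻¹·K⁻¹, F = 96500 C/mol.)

The Cu²⁺/Cu⁺ couple has the higher reduction potential and acts as the cathode, so E°_cell = +0.16 − (-0.13) = 0.29 V.
Balancing electrons gives n = 2; the reaction quotient is Q = [Pb²⁺]·[Cu⁺]^2/[Cu²⁺]^2 = 5.65 × 10^4.
E = E° − (RT/nF) ln Q = 0.29 − (8.314×333)/(2×96500) × (10.942) = 0.290 − 0.157 = 0.133 V.

0.133 V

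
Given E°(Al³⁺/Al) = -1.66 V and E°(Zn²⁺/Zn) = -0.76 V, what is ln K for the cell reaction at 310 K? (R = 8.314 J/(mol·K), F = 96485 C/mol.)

E°_cell = -0.76 − (-1.66) = 0.90 V, with n = 6 electrons transferred.
At equilibrium E = 0, so the Nernst equation gives ln K = nFE°/RT = (6)(96485)(0.90)/((8.314)(310)) = 202.15.

ln K = 202.2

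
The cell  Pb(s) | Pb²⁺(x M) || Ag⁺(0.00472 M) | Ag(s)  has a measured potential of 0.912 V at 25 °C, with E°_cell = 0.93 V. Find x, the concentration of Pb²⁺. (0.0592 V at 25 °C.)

9 × 10^-5 M

From the Nernst equation, log Q = n(E° − E)/0.0592 = 2(0.93 − 0.912)/0.0592 = 0.608, so Q = 4.06.
With Q = [Pb²⁺]/[Ag⁺]^2 and the known concentrations, [Pb²⁺] in the numerator gives [Pb²⁺] = 9 × 10^-5 M.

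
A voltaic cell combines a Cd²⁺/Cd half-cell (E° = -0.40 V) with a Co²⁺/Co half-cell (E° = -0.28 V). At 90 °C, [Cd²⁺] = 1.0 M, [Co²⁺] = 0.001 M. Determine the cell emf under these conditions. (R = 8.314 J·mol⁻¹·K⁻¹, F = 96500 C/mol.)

0.012 V

The Co²⁺/Co couple has the higher reduction potential and acts as the cathode, so E°_cell = -0.28 − (-0.40) = 0.12 V.
Balancing electrons gives n = 2; the reaction quotient is Q = [Cd²⁺]/[Co²⁺] = 1000.
E = E° − (RT/nF) ln Q = 0.12 − (8.314×363)/(2×96500) × (6.908) = 0.120 − 0.108 = 0.012 V.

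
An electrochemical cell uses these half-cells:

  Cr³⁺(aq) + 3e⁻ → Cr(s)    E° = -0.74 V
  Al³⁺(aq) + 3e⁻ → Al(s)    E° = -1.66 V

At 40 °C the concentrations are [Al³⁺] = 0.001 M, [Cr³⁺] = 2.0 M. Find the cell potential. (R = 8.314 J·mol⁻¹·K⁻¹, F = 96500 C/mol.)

The Cr³⁺/Cr couple has the higher reduction potential and acts as the cathode, so E°_cell = -0.74 − (-1.66) = 0.92 V.
Balancing electrons gives n = 3; the reaction quotient is Q = [Al³⁺]/[Cr³⁺] = 5 × 10^-4.
E = E° − (RT/nF) ln Q = 0.92 − (8.314×313)/(3×96500) × (-7.601) = 0.920 + 0.068 = 0.988 V.

0.988 V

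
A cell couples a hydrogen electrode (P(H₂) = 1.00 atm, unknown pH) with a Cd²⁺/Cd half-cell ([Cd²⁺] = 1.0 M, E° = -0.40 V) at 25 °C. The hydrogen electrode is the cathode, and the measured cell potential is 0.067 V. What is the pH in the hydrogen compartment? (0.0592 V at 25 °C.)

E°_cell = 0.40 V and n = 2.
log Q = n(E° − E)/0.0592 = 2×(0.40 − 0.067)/0.0592 = 11.250.
With Q = [Cd²⁺]·P(H₂) / [H⁺]^2, solving for [H⁺] gives log[H⁺] = -5.625, so pH = 5.62.

pH = 5.62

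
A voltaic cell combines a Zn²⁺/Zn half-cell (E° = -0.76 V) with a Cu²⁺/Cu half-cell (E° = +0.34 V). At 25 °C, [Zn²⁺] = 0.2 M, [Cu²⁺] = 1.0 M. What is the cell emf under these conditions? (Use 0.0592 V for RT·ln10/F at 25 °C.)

1.12 V

The Cu²⁺/Cu couple has the higher reduction potential and acts as the cathode, so E°_cell = +0.34 − (-0.76) = 1.10 V.
Balancing electrons gives n = 2; the reaction quotient is Q = [Zn²⁺]/[Cu²⁺] = 0.200.
At 25 °C, E = E° − (0.0592/n) log Q = 1.10 − (0.0592/2)(-0.699) = 1.100 + 0.021 = 1.121 V.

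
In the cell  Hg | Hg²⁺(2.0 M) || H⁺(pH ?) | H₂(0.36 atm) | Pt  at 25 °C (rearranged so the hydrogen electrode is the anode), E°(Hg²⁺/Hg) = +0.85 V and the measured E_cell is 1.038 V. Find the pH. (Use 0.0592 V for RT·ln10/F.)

pH = 3.25

E°_cell = 0.85 V and n = 2.
log Q = n(E° − E)/0.0592 = 2×(0.85 − 1.038)/0.0592 = -6.351.
With Q = [H⁺]^2 / ([Hg²⁺]·P(H₂)), solving for [H⁺] gives log[H⁺] = -3.247, so pH = 3.25.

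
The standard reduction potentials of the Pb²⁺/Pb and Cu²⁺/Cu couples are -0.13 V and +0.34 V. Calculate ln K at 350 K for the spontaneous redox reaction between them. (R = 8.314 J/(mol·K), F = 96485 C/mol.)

E°_cell = +0.34 − (-0.13) = 0.47 V, with n = 2 electrons transferred.
At equilibrium E = 0, so the Nernst equation gives ln K = nFE°/RT = (2)(96485)(0.47)/((8.314)(350)) = 31.17.

ln K = 31.2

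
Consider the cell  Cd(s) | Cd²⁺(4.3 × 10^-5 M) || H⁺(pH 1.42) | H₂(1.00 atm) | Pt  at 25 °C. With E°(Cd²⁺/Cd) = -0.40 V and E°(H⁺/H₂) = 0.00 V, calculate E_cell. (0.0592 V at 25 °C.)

The hydrogen couple is the cathode, so E°_cell = 0.40 V; n = 2.
[H⁺] = 10^(−1.42) = 0.038 M, and Q = [Cd²⁺]·P(H₂) / [H⁺]^2 = 0.0297.
E = E° − (0.0592/2) log Q = 0.40 − (0.0592/2)(-1.527) = 0.445 V.

0.45 V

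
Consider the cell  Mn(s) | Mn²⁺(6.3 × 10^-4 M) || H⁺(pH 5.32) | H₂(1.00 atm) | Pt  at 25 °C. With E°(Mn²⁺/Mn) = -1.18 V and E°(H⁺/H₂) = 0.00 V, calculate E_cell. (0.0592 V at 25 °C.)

0.96 V

The hydrogen couple is the cathode, so E°_cell = 1.18 V; n = 2.
[H⁺] = 10^(−5.32) = 4.8 × 10^-6 M, and Q = [Mn²⁺]·P(H₂) / [H⁺]^2 = 2.75 × 10^7.
E = E° − (0.0592/2) log Q = 1.18 − (0.0592/2)(7.439) = 0.960 V.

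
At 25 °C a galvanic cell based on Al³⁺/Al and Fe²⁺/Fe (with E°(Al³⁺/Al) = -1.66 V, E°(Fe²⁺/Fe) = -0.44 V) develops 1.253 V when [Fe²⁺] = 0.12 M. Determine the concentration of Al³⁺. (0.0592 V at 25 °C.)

8.8 × 10^-4 M

From the Nernst equation, log Q = n(E° − E)/0.0592 = 6(1.22 − 1.253)/0.0592 = -3.345, so Q = 4.52 × 10^-4.
With Q = [Al³⁺]^2/[Fe²⁺]^3 and the known concentrations, [Al³⁺]^2 in the numerator gives [Al³⁺] = 8.8 × 10^-4 M.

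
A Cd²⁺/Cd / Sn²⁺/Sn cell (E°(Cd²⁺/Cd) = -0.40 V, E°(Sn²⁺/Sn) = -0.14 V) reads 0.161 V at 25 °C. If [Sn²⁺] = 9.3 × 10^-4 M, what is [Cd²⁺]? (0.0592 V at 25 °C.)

From the Nernst equation, log Q = n(E° − E)/0.0592 = 2(0.26 − 0.161)/0.0592 = 3.345, so Q = 2210.
With Q = [Cd²⁺]/[Sn²⁺] and the known concentrations, [Cd²⁺] in the numerator gives [Cd²⁺] = 2.1 M.

2.1 M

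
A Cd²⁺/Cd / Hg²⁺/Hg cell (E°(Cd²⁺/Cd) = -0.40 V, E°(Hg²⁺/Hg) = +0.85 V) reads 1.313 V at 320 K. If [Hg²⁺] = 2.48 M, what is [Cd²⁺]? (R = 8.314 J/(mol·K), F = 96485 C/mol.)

0.026 M

From the Nernst equation, ln Q = nF(E° − E)/RT = 2×96485×(1.25 − 1.313)/(8.314×320) = -4.570, so Q = 0.0104.
With Q = [Cd²⁺]/[Hg²⁺] and the known concentrations, [Cd²⁺] in the numerator gives [Cd²⁺] = 0.026 M.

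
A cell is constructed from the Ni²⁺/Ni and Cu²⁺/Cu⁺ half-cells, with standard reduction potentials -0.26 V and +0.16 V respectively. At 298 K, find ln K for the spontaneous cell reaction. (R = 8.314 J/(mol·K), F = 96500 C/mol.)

E°_cell = +0.16 − (-0.26) = 0.42 V, with n = 2 electrons transferred.
At equilibrium E = 0, so the Nernst equation gives ln K = nFE°/RT = (2)(96500)(0.42)/((8.314)(298)) = 32.72.

ln K = 32.7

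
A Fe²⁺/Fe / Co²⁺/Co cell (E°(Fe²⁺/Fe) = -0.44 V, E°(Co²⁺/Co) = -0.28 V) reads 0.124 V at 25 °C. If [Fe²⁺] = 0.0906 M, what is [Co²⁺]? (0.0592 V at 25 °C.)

0.0055 M

From the Nernst equation, log Q = n(E° − E)/0.0592 = 2(0.16 − 0.124)/0.0592 = 1.216, so Q = 16.5.
With Q = [Fe²⁺]/[Co²⁺] and the known concentrations, [Co²⁺] in the denominator gives [Co²⁺] = 0.0055 M.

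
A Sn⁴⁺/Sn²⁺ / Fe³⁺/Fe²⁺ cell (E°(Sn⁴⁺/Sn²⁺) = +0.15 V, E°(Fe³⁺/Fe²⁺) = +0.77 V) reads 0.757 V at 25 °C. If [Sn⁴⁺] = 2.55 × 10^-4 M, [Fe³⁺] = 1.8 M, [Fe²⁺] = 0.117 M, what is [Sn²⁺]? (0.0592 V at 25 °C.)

0.046 M

From the Nernst equation, log Q = n(E° − E)/0.0592 = 2(0.62 − 0.757)/0.0592 = -4.628, so Q = 2.35 × 10^-5.
With Q = [Sn⁴⁺]·[Fe²⁺]^2/([Sn²⁺]·[Fe³⁺]^2) and the known concentrations, [Sn²⁺] in the denominator gives [Sn²⁺] = 0.046 M.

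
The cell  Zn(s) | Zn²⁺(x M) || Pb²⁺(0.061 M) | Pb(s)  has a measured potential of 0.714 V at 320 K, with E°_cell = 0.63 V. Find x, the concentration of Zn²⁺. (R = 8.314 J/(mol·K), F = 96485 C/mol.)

1.4 × 10^-4 M

From the Nernst equation, ln Q = nF(E° − E)/RT = 2×96485×(0.63 − 0.714)/(8.314×320) = -6.093, so Q = 0.00226.
With Q = [Zn²⁺]/[Pb²⁺] and the known concentrations, [Zn²⁺] in the numerator gives [Zn²⁺] = 1.4 × 10^-4 M.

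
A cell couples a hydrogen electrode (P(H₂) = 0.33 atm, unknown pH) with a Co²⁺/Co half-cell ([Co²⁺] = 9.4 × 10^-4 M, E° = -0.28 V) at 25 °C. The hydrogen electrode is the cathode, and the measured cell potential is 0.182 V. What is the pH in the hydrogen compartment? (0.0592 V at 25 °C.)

E°_cell = 0.28 V and n = 2.
log Q = n(E° − E)/0.0592 = 2×(0.28 − 0.182)/0.0592 = 3.311.
With Q = [Co²⁺]·P(H₂) / [H⁺]^2, solving for [H⁺] gives log[H⁺] = -3.410, so pH = 3.41.

pH = 3.41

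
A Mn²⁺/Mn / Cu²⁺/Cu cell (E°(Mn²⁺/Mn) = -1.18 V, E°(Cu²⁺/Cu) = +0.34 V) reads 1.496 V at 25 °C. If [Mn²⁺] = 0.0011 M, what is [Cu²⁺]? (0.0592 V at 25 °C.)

From the Nernst equation, log Q = n(E° − E)/0.0592 = 2(1.52 − 1.496)/0.0592 = 0.811, so Q = 6.47.
With Q = [Mn²⁺]/[Cu²⁺] and the known concentrations, [Cu²⁺] in the denominator gives [Cu²⁺] = 1.7 × 10^-4 M.

1.7 × 10^-4 M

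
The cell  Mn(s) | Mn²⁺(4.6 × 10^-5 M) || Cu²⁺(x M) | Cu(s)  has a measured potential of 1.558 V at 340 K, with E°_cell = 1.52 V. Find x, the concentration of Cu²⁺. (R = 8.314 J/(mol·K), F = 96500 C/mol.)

From the Nernst equation, ln Q = nF(E° − E)/RT = 2×96500×(1.52 − 1.558)/(8.314×340) = -2.594, so Q = 0.0747.
With Q = [Mn²⁺]/[Cu²⁺] and the known concentrations, [Cu²⁺] in the denominator gives [Cu²⁺] = 6.2 × 10^-4 M.

6.2 × 10^-4 M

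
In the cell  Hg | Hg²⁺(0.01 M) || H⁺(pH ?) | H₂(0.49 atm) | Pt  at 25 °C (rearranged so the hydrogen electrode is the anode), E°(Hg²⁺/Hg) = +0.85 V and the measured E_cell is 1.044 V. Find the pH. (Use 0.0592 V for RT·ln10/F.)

pH = 4.43

E°_cell = 0.85 V and n = 2.
log Q = n(E° − E)/0.0592 = 2×(0.85 − 1.044)/0.0592 = -6.554.
With Q = [H⁺]^2 / ([Hg²⁺]·P(H₂)), solving for [H⁺] gives log[H⁺] = -4.432, so pH = 4.43.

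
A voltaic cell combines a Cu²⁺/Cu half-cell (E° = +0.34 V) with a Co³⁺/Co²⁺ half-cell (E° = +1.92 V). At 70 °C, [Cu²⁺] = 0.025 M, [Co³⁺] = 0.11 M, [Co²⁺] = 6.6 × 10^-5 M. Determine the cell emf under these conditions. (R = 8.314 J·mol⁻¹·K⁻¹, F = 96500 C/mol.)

The Co³⁺/Co²⁺ couple has the higher reduction potential and acts as the cathode, so E°_cell = +1.92 − (+0.34) = 1.58 V.
Balancing electrons gives n = 2; the reaction quotient is Q = [Cu²⁺]·[Co²⁺]^2/[Co³⁺]^2 = 9 × 10^-9.
E = E° − (RT/nF) ln Q = 1.58 − (8.314×343)/(2×96500) × (-18.526) = 1.580 + 0.274 = 1.854 V.

1.85 V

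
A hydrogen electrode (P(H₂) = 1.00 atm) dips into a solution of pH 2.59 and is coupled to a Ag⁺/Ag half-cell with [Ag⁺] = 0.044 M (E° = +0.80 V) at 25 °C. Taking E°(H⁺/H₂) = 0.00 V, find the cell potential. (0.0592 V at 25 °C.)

The Ag⁺/Ag couple is the cathode, so E°_cell = 0.80 V; n = 2.
[H⁺] = 10^(−2.59) = 0.0026 M, and Q = [H⁺]^2 / ([Ag⁺]^2·P(H₂)) = 0.00341.
E = E° − (0.0592/2) log Q = 0.80 − (0.0592/2)(-2.467) = 0.873 V.

0.87 V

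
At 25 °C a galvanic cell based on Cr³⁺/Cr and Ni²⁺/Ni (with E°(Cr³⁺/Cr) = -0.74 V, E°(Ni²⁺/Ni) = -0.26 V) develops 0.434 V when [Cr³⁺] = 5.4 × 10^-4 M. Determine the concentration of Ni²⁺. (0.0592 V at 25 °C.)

From the Nernst equation, log Q = n(E° − E)/0.0592 = 6(0.48 − 0.434)/0.0592 = 4.662, so Q = 4.59 × 10^4.
With Q = [Cr³⁺]^2/[Ni²⁺]^3 and the known concentrations, [Ni²⁺]^3 in the denominator gives [Ni²⁺] = 1.9 × 10^-4 M.

1.9 × 10^-4 M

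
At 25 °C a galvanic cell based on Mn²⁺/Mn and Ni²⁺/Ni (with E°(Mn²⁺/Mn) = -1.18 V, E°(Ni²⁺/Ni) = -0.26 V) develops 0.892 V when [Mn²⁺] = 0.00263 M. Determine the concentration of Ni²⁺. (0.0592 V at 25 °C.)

3 × 10^-4 M

From the Nernst equation, log Q = n(E° − E)/0.0592 = 2(0.92 − 0.892)/0.0592 = 0.946, so Q = 8.83.
With Q = [Mn²⁺]/[Ni²⁺] and the known concentrations, [Ni²⁺] in the denominator gives [Ni²⁺] = 3 × 10^-4 M.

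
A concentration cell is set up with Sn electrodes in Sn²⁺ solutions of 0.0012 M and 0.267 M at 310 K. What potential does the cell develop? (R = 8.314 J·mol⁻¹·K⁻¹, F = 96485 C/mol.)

Both half-cells are Sn²⁺/Sn, so E°_cell = 0. The concentrated side is the cathode; the cell reaction moves Sn²⁺ from high to low concentration with n = 2.
Q = [Sn²⁺]_dilute/[Sn²⁺]_conc = 0.0012/0.267 = 0.00449.
E = 0 − (RT/nF) ln Q = −((8.314×310)/(2×96485))(-5.405) = 0.0722 V.

0.072 V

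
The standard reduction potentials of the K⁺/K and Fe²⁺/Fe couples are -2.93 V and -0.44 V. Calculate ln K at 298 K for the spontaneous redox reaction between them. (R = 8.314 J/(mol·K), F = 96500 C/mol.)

ln K = 194.0

E°_cell = -0.44 − (-2.93) = 2.49 V, with n = 2 electrons transferred.
At equilibrium E = 0, so the Nernst equation gives ln K = nFE°/RT = (2)(96500)(2.49)/((8.314)(298)) = 193.97.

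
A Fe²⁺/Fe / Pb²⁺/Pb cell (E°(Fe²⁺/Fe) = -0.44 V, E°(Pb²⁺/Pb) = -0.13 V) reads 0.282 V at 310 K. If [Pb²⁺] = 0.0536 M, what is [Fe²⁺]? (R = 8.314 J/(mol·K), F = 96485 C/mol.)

From the Nernst equation, ln Q = nF(E° − E)/RT = 2×96485×(0.31 − 0.282)/(8.314×310) = 2.096, so Q = 8.14.
With Q = [Fe²⁺]/[Pb²⁺] and the known concentrations, [Fe²⁺] in the numerator gives [Fe²⁺] = 0.44 M.

0.44 M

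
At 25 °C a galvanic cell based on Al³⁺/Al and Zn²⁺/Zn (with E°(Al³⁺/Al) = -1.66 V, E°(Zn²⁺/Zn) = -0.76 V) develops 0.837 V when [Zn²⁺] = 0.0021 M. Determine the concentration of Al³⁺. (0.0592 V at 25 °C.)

0.15 M

From the Nernst equation, log Q = n(E° − E)/0.0592 = 6(0.90 − 0.837)/0.0592 = 6.385, so Q = 2.43 × 10^6.
With Q = [Al³⁺]^2/[Zn²⁺]^3 and the known concentrations, [Al³⁺]^2 in the numerator gives [Al³⁺] = 0.15 M.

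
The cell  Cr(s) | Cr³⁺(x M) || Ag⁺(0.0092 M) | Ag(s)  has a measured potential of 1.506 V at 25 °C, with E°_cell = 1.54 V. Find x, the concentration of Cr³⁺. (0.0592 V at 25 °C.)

4.1 × 10^-5 M

From the Nernst equation, log Q = n(E° − E)/0.0592 = 3(1.54 − 1.506)/0.0592 = 1.723, so Q = 52.8.
With Q = [Cr³⁺]/[Ag⁺]^3 and the known concentrations, [Cr³⁺] in the numerator gives [Cr³⁺] = 4.1 × 10^-5 M.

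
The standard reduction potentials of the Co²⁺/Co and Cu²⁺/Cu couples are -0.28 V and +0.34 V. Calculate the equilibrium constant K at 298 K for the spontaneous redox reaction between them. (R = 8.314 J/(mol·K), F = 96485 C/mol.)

E°_cell = +0.34 − (-0.28) = 0.62 V, with n = 2 electrons transferred.
At equilibrium E = 0, so the Nernst equation gives ln K = nFE°/RT = (2)(96485)(0.62)/((8.314)(298)) = 48.29.
K = e^48.29 = 9.4 × 10^20.

9.4 × 10^20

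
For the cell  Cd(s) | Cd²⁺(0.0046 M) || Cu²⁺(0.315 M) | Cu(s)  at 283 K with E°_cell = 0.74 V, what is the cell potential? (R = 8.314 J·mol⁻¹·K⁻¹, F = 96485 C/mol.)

0.792 V

Balancing electrons gives n = 2; the reaction quotient is Q = [Cd²⁺]/[Cu²⁺] = 0.0146.
E = E° − (RT/nF) ln Q = 0.74 − (8.314×283)/(2×96485) × (-4.227) = 0.740 + 0.052 = 0.792 V.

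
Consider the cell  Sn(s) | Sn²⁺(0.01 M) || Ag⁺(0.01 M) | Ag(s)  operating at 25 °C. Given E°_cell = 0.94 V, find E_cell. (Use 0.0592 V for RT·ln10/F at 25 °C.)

0.881 V

Balancing electrons gives n = 2; the reaction quotient is Q = [Sn²⁺]/[Ag⁺]^2 = 100.
At 25 °C, E = E° − (0.0592/n) log Q = 0.94 − (0.0592/2)(2.000) = 0.940 − 0.059 = 0.881 V.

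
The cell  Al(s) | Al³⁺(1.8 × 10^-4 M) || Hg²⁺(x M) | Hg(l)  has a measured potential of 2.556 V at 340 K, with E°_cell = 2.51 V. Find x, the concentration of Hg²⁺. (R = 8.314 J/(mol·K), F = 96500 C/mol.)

0.074 M

From the Nernst equation, ln Q = nF(E° − E)/RT = 6×96500×(2.51 − 2.556)/(8.314×340) = -9.422, so Q = 8.09 × 10^-5.
With Q = [Al³⁺]^2/[Hg²⁺]^3 and the known concentrations, [Hg²⁺]^3 in the denominator gives [Hg²⁺] = 0.074 M.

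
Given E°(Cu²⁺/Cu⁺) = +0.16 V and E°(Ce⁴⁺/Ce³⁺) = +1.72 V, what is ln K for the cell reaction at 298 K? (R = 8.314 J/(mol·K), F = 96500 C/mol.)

E°_cell = +1.72 − (+0.16) = 1.56 V, with n = 1 electron transferred.
At equilibrium E = 0, so the Nernst equation gives ln K = nFE°/RT = (1)(96500)(1.56)/((8.314)(298)) = 60.76.

ln K = 60.8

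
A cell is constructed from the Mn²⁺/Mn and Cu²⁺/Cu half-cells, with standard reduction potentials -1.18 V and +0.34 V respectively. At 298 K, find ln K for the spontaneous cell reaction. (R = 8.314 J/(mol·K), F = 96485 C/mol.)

ln K = 118.4

E°_cell = +0.34 − (-1.18) = 1.52 V, with n = 2 electrons transferred.
At equilibrium E = 0, so the Nernst equation gives ln K = nFE°/RT = (2)(96485)(1.52)/((8.314)(298)) = 118.39.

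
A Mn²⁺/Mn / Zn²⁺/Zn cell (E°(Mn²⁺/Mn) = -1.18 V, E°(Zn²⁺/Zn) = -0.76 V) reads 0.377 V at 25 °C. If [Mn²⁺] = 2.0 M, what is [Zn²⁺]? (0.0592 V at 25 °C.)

From the Nernst equation, log Q = n(E° − E)/0.0592 = 2(0.42 − 0.377)/0.0592 = 1.453, so Q = 28.4.
With Q = [Mn²⁺]/[Zn²⁺] and the known concentrations, [Zn²⁺] in the denominator gives [Zn²⁺] = 0.071 M.

0.071 M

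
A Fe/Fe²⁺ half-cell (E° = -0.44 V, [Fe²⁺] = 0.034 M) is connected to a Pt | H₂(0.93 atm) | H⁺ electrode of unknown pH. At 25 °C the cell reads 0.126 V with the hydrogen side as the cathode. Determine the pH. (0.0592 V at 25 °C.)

pH = 6.05

E°_cell = 0.44 V and n = 2.
log Q = n(E° − E)/0.0592 = 2×(0.44 − 0.126)/0.0592 = 10.608.
With Q = [Fe²⁺]·P(H₂) / [H⁺]^2, solving for [H⁺] gives log[H⁺] = -6.054, so pH = 6.05.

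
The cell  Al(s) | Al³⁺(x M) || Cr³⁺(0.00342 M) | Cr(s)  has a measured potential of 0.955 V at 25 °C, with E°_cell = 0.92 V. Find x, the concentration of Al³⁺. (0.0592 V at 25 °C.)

From the Nernst equation, log Q = n(E° − E)/0.0592 = 3(0.92 − 0.955)/0.0592 = -1.774, so Q = 0.0168.
With Q = [Al³⁺]/[Cr³⁺] and the known concentrations, [Al³⁺] in the numerator gives [Al³⁺] = 5.8 × 10^-5 M.

5.8 × 10^-5 M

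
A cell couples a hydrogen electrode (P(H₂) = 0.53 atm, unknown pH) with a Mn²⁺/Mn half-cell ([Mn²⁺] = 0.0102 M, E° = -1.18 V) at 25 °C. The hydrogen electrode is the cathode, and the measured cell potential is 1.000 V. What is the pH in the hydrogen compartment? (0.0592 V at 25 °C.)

pH = 4.17

E°_cell = 1.18 V and n = 2.
log Q = n(E° − E)/0.0592 = 2×(1.18 − 1.000)/0.0592 = 6.081.
With Q = [Mn²⁺]·P(H₂) / [H⁺]^2, solving for [H⁺] gives log[H⁺] = -4.174, so pH = 4.17.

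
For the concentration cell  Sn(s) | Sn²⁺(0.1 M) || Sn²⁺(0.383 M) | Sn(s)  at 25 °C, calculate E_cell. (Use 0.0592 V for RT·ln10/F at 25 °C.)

0.017 V

Both half-cells are Sn²⁺/Sn, so E°_cell = 0. The concentrated side is the cathode; the cell reaction moves Sn²⁺ from high to low concentration with n = 2.
Q = [Sn²⁺]_dilute/[Sn²⁺]_conc = 0.1/0.383 = 0.261.
E = 0 − (0.0592/2) log Q = −(0.0592/2)(-0.583) = 0.0173 V.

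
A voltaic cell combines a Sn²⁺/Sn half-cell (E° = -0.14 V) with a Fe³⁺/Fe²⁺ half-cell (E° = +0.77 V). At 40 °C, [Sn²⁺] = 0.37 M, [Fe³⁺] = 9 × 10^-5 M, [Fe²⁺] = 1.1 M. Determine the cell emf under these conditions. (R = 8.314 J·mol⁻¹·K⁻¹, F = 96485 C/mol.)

0.670 V

The Fe³⁺/Fe²⁺ couple has the higher reduction potential and acts as the cathode, so E°_cell = +0.77 − (-0.14) = 0.91 V.
Balancing electrons gives n = 2; the reaction quotient is Q = [Sn²⁺]·[Fe²⁺]^2/[Fe³⁺]^2 = 5.53 × 10^7.
E = E° − (RT/nF) ln Q = 0.91 − (8.314×313)/(2×96485) × (17.828) = 0.910 − 0.240 = 0.670 V.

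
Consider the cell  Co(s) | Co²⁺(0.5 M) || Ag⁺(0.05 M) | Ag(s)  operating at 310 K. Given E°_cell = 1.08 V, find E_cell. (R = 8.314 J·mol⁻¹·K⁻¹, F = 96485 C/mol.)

Balancing electrons gives n = 2; the reaction quotient is Q = [Co²⁺]/[Ag⁺]^2 = 200.
E = E° − (RT/nF) ln Q = 1.08 − (8.314×310)/(2×96485) × (5.298) = 1.080 − 0.071 = 1.009 V.

1.01 V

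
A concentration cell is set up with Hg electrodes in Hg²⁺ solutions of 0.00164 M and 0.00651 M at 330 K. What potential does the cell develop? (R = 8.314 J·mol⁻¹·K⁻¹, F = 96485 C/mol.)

Both half-cells are Hg²⁺/Hg, so E°_cell = 0. The concentrated side is the cathode; the cell reaction moves Hg²⁺ from high to low concentration with n = 2.
Q = [Hg²⁺]_dilute/[Hg²⁺]_conc = 0.00164/0.00651 = 0.252.
E = 0 − (RT/nF) ln Q = −((8.314×330)/(2×96485))(-1.379) = 0.0196 V.

0.020 V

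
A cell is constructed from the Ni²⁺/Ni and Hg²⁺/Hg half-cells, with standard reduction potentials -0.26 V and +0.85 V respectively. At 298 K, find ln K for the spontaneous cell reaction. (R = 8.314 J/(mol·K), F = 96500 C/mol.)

E°_cell = +0.85 − (-0.26) = 1.11 V, with n = 2 electrons transferred.
At equilibrium E = 0, so the Nernst equation gives ln K = nFE°/RT = (2)(96500)(1.11)/((8.314)(298)) = 86.47.

ln K = 86.5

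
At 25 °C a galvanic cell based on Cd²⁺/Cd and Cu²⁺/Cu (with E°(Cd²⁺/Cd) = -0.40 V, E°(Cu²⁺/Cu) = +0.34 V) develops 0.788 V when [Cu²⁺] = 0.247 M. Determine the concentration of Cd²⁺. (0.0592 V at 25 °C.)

From the Nernst equation, log Q = n(E° − E)/0.0592 = 2(0.74 − 0.788)/0.0592 = -1.622, so Q = 0.0239.
With Q = [Cd²⁺]/[Cu²⁺] and the known concentrations, [Cd²⁺] in the numerator gives [Cd²⁺] = 0.0059 M.

0.0059 M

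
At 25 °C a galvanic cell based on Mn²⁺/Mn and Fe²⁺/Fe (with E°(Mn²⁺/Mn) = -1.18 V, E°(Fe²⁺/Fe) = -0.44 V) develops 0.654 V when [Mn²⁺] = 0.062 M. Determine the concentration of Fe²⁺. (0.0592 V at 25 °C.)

From the Nernst equation, log Q = n(E° − E)/0.0592 = 2(0.74 − 0.654)/0.0592 = 2.905, so Q = 804.
With Q = [Mn²⁺]/[Fe²⁺] and the known concentrations, [Fe²⁺] in the denominator gives [Fe²⁺] = 7.7 × 10^-5 M.

7.7 × 10^-5 M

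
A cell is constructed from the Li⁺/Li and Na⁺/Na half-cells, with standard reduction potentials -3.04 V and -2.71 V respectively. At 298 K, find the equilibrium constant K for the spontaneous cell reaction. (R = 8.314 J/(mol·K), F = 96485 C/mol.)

E°_cell = -2.71 − (-3.04) = 0.33 V, with n = 1 electron transferred.
At equilibrium E = 0, so the Nernst equation gives ln K = nFE°/RT = (1)(96485)(0.33)/((8.314)(298)) = 12.85.
K = e^12.85 = 3.8 × 10^5.

3.8 × 10^5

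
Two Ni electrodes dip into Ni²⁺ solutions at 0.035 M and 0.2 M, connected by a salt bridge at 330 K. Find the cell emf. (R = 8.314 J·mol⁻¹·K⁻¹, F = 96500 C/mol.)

Both half-cells are Ni²⁺/Ni, so E°_cell = 0. The concentrated side is the cathode; the cell reaction moves Ni²⁺ from high to low concentration with n = 2.
Q = [Ni²⁺]_dilute/[Ni²⁺]_conc = 0.035/0.2 = 0.175.
E = 0 − (RT/nF) ln Q = −((8.314×330)/(2×96500))(-1.743) = 0.0248 V.

0.025 V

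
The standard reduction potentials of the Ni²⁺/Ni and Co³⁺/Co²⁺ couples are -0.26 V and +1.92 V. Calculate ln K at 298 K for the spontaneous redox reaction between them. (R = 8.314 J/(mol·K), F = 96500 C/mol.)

ln K = 169.8

E°_cell = +1.92 − (-0.26) = 2.18 V, with n = 2 electrons transferred.
At equilibrium E = 0, so the Nernst equation gives ln K = nFE°/RT = (2)(96500)(2.18)/((8.314)(298)) = 169.82.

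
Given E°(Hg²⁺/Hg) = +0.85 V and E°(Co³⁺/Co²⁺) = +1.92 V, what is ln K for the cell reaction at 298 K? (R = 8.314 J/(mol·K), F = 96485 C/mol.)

E°_cell = +1.92 − (+0.85) = 1.07 V, with n = 2 electrons transferred.
At equilibrium E = 0, so the Nernst equation gives ln K = nFE°/RT = (2)(96485)(1.07)/((8.314)(298)) = 83.34.

ln K = 83.3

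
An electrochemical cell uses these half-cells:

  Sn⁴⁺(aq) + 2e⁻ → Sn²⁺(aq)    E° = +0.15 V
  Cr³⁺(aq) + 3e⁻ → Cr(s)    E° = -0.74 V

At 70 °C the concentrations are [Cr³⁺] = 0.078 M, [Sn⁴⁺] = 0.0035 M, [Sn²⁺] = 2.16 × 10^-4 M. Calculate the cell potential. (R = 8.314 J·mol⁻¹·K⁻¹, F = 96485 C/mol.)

0.956 V

The Sn⁴⁺/Sn²⁺ couple has the higher reduction potential and acts as the cathode, so E°_cell = +0.15 − (-0.74) = 0.89 V.
Balancing electrons gives n = 6; the reaction quotient is Q = [Cr³⁺]^2·[Sn²⁺]^3/[Sn⁴⁺]^3 = 1.43 × 10^-6.
E = E° − (RT/nF) ln Q = 0.89 − (8.314×343)/(6×96485) × (-13.458) = 0.890 + 0.066 = 0.956 V.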